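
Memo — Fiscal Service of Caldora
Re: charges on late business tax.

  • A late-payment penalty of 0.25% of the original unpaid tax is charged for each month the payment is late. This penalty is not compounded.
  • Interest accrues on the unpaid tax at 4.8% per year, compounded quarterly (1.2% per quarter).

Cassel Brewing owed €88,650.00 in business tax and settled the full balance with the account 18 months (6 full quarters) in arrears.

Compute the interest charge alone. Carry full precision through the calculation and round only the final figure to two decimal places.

Interest: €88,650.00 × ((1 + 0.012)^6 − 1) = €88,650.00 × 0.0741949… = €6,577.3755…

€6,577.38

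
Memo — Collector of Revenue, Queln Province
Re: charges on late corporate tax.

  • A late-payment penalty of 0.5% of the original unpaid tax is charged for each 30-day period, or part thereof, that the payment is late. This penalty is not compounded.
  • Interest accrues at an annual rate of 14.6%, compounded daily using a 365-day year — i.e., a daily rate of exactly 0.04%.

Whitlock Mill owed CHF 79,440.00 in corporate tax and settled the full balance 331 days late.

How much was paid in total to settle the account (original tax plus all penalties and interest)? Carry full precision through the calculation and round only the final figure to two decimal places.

Penalty periods: ⌈331/30⌉ = 12; penalty = 12 × 0.5% × CHF 79,440.00 = CHF 4,766.40
Interest: CHF 79,440.00 × ((1 + 0.0004)^331 − 1) = CHF 79,440.00 × 0.14153463… = CHF 11,243.5113…
Total = CHF 79,440.00 + CHF 4,766.4000 + CHF 11,243.5113… = CHF 95,449.91

CHF 95,449.91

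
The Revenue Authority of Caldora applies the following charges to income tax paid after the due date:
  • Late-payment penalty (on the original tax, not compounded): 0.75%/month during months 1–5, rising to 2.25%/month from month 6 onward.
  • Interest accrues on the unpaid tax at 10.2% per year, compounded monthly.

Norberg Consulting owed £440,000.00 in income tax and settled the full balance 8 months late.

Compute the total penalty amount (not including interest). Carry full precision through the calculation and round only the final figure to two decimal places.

£46,200.00

Penalty, months 1–5: 5 × 0.75% × £440,000.00 = £16,500.00
Penalty, months 6–8: 3 × 2.25% × £440,000.00 = £29,700.00
Total penalty = £16,500.00 + £29,700.00 = £46,200.00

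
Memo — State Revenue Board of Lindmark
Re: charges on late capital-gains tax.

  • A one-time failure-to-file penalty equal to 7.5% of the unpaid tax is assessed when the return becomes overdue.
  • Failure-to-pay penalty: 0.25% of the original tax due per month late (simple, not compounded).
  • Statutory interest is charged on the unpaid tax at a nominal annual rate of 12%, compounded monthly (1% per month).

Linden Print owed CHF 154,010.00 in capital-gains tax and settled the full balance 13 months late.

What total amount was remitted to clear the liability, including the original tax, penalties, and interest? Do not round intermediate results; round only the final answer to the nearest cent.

Failure-to-file penalty: 7.5% × CHF 154,010.00 = CHF 11,550.75
Failure-to-pay penalty = 0.25% × CHF 154,010.00 × 13 mo = CHF 5,005.33…
Interest: CHF 154,010.00 × ((1 + 0.01)^13 − 1) = CHF 154,010.00 × 0.1380933… = CHF 21,267.7461…
Total = CHF 154,010.00 + CHF 16,556.0750 + CHF 21,267.7461… = CHF 191,833.82

CHF 191,833.82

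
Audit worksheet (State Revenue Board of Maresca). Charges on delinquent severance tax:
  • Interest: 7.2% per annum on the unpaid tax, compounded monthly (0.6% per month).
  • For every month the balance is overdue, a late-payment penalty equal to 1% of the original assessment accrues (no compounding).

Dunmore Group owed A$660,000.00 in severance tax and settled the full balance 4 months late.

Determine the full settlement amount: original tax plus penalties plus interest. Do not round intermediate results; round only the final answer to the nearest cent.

Late-payment penalty = 1% × A$660,000.00 × 4 mo = A$26,400.00
Interest: A$660,000.00 × ((1 + 0.006)^4 − 1) = A$660,000.00 × 0.0242169… = A$15,983.1311…
Total = A$660,000.00 + A$26,400.0000 + A$15,983.1311… = A$702,383.13

A$702,383.13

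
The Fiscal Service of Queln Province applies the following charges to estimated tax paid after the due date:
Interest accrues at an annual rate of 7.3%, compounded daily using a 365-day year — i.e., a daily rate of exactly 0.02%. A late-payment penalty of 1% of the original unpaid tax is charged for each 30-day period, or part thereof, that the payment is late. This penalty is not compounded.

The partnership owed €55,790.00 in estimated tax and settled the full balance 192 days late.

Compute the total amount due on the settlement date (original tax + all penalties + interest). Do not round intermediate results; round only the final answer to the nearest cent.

€61,879.08

Penalty periods: ⌈192/30⌉ = 7; penalty = 7 × 1% × €55,790.00 = €3,905.30
Interest: €55,790.00 × ((1 + 0.0002)^192 − 1) = €55,790.00 × 0.03914282… = €2,183.7779…
Total = €55,790.00 + €3,905.3000 + €2,183.7779… = €61,879.08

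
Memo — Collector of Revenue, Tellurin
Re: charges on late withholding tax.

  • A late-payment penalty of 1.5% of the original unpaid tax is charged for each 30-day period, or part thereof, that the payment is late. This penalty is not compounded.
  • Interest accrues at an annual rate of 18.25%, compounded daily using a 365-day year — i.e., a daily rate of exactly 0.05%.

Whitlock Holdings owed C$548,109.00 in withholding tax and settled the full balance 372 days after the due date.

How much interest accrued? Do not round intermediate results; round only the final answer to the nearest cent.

Interest: C$548,109.00 × ((1 + 0.0005)^372 − 1) = C$548,109.00 × 0.20436627… = C$112,014.9945…

C$112,014.99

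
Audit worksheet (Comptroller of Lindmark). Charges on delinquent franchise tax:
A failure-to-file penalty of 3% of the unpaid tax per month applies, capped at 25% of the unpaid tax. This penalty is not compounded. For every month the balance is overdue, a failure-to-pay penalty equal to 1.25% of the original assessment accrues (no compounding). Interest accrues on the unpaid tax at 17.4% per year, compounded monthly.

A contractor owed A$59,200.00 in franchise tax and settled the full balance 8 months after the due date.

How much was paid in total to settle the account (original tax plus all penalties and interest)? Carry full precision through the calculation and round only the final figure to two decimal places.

Failure-to-file: 8 × 3% × A$59,200.00 = A$14,208.00 (under the 25% cap)
Failure-to-pay penalty: 8 × 1.25% × A$59,200.00 = A$5,920.00
Interest (17.4%/yr ÷ 12 = 1.45%/month): A$59,200.00 × ((1 + 0.0145)^8 − 1) = A$7,226.0025…
Total = A$59,200.00 + A$20,128.0000 + A$7,226.0025… = A$86,554.00

A$86,554.00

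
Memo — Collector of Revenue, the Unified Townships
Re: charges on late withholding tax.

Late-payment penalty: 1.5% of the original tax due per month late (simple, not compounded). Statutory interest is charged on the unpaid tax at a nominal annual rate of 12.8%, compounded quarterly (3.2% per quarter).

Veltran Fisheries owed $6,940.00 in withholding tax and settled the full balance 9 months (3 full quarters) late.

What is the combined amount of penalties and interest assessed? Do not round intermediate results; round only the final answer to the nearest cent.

$1,624.69

Late-payment penalty: 9 × 1.5% × $6,940.00 = $936.90
Interest: $6,940.00 × ((1 + 0.032)^3 − 1) = $6,940.00 × 0.0991048… = $687.7871…
Penalties + interest = $936.9000 + $687.7871… = $1,624.69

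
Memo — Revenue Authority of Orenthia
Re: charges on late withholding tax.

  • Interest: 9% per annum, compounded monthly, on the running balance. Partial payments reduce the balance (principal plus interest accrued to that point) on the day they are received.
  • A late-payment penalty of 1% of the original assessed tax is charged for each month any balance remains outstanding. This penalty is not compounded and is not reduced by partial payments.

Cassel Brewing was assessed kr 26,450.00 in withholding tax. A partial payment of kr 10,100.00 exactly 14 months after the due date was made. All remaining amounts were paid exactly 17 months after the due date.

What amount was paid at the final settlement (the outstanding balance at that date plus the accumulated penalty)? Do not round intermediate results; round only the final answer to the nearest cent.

kr 24,200.05

Monthly rate = 9% ÷ 12 = 0.75%
Balance at month 14: kr 26,450.0000 × (1 + 0.0075)^14 = kr 29,366.7877…
After kr 10,100.00 payment: kr 29,366.7877… − kr 10,100.00 = kr 19,266.7877…
Balance at month 17: kr 19,266.7877… × (1 + 0.0075)^3 = kr 19,703.5498…
Penalty: 17 × 1% × kr 26,450.00 = kr 4,496.50
Final settlement = outstanding balance + penalty = kr 19,703.5498… + kr 4,496.50 = kr 24,200.05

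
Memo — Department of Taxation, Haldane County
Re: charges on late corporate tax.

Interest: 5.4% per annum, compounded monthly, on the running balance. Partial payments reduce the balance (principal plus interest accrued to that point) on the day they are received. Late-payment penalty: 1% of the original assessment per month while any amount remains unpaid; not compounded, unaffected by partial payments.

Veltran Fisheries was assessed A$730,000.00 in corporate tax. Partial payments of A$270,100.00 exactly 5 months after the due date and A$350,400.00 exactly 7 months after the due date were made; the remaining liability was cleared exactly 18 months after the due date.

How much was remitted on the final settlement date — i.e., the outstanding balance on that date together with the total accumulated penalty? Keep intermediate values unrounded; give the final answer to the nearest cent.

A$268,371.97

Monthly rate = 5.4% ÷ 12 = 0.45%
Balance at month 5: A$730,000.0000 × (1 + 0.0045)^5 = A$746,573.4917…
After A$270,100.00 payment: A$746,573.4917… − A$270,100.00 = A$476,473.4917…
Balance at month 7: A$476,473.4917… × (1 + 0.0045)^2 = A$480,771.4017…
After A$350,400.00 payment: A$480,771.4017… − A$350,400.00 = A$130,371.4017…
Balance at month 18: A$130,371.4017… × (1 + 0.0045)^11 = A$136,971.9652…
Penalty: 18 × 1% × A$730,000.00 = A$131,400.00
Final settlement = outstanding balance + penalty = A$136,971.9652… + A$131,400.00 = A$268,371.97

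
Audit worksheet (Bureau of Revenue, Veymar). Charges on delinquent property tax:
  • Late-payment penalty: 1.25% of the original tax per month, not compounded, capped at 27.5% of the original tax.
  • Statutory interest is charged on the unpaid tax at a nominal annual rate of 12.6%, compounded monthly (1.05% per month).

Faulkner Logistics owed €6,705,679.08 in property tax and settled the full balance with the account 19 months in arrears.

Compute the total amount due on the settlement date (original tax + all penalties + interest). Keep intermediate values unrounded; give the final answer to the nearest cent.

Penalty: 19 × 1.25% × €6,705,679.08 = €1,592,598.78… (below the 27.5% cap of €1,844,061.75…)
Interest: €6,705,679.08 × ((1 + 0.0105)^19 − 1) = €6,705,679.08 × 0.2195231… = €1,472,051.6121…
Total = €6,705,679.08 + €1,592,598.7815 + €1,472,051.6121… = €9,770,329.47

€9,770,329.47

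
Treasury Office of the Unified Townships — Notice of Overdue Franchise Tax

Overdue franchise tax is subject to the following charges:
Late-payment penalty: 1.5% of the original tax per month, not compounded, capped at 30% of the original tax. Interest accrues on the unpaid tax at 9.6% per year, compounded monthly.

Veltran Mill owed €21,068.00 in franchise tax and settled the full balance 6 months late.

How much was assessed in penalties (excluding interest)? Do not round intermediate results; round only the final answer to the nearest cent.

€1,896.12

Penalty: 6 × 1.5% × €21,068.00 = €1,896.12 (below the 30% cap of €6,320.40)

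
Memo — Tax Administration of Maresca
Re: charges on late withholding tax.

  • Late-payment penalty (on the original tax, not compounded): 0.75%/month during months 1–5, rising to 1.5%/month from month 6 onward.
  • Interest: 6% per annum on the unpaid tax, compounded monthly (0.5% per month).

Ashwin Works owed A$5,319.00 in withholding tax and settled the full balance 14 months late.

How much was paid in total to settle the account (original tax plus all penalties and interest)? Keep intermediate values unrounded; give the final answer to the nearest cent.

A$6,621.20

Penalty, months 1–5: 5 × 0.75% × A$5,319.00 = A$199.46…
Penalty, months 6–14: 9 × 1.5% × A$5,319.00 = A$718.07…
Interest: A$5,319.00 × ((1 + 0.005)^14 − 1) = A$5,319.00 × 0.0723211… = A$384.6761…
Total = A$5,319.00 + A$917.5275 + A$384.6761… = A$6,621.20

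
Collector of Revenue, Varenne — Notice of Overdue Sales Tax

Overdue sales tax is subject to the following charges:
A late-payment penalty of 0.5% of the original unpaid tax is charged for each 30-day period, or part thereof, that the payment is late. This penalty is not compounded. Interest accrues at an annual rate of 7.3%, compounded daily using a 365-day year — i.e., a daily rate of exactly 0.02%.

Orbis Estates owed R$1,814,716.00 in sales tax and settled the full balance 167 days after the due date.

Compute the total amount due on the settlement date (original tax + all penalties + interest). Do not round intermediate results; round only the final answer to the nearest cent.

Penalty periods: ⌈167/30⌉ = 6; penalty = 6 × 0.5% × R$1,814,716.00 = R$54,441.48
Interest: R$1,814,716.00 × ((1 + 0.0002)^167 − 1) = R$1,814,716.00 × 0.03396059… = R$61,628.8246…
Total = R$1,814,716.00 + R$54,441.4800 + R$61,628.8246… = R$1,930,786.30

R$1,930,786.30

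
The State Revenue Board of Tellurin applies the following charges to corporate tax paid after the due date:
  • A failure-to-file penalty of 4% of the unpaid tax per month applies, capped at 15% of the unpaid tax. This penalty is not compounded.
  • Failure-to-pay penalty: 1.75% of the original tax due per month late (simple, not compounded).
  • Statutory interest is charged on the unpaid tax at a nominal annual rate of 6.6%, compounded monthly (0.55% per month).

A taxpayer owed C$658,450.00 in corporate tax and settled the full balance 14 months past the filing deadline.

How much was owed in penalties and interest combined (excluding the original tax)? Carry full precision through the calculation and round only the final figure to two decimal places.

C$312,641.43

Failure-to-file: 14 × 4% × C$658,450.00 = C$368,732.00, capped at 15% × C$658,450.00 = C$98,767.50
Failure-to-pay penalty: 14 × 1.75% × C$658,450.00 = C$161,320.25
Interest: C$658,450.00 × ((1 + 0.0055)^14 − 1) = C$658,450.00 × 0.0798142… = C$52,553.6841…
Penalties + interest = C$260,087.7500 + C$52,553.6841… = C$312,641.43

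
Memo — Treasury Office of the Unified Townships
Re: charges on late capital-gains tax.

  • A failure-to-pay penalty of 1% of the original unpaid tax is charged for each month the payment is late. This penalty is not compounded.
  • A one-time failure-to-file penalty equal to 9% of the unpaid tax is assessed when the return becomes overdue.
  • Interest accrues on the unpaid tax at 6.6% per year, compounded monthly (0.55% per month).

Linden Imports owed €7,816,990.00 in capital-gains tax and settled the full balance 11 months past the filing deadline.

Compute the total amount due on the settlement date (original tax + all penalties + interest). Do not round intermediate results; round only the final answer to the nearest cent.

€9,866,538.38

Failure-to-file penalty: 9% × €7,816,990.00 = €703,529.10
Failure-to-pay penalty: 11 × 1% × €7,816,990.00 = €859,868.90
Interest: €7,816,990.00 × ((1 + 0.0055)^11 − 1) = €7,816,990.00 × 0.0621915… = €486,150.3819…
Total = €7,816,990.00 + €1,563,398.0000 + €486,150.3819… = €9,866,538.38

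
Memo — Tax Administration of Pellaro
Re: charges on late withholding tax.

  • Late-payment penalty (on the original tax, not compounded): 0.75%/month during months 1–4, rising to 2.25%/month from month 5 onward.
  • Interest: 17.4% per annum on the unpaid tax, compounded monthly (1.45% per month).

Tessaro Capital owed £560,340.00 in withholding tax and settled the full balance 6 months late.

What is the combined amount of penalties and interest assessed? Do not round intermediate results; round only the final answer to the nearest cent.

Penalty, months 1–4: 4 × 0.75% × £560,340.00 = £16,810.20
Penalty, months 5–6: 2 × 2.25% × £560,340.00 = £25,215.30
Interest: £560,340.00 × ((1 + 0.0145)^6 − 1) = £560,340.00 × 0.0902154… = £50,551.2913…
Penalties + interest = £42,025.5000 + £50,551.2913… = £92,576.79

£92,576.79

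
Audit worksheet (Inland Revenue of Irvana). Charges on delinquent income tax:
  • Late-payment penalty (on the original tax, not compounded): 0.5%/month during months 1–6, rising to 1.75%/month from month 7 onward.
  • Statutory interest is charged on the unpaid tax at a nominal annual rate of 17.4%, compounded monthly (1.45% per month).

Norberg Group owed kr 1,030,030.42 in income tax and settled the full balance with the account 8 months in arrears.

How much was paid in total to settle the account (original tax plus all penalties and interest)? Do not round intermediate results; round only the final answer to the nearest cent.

kr 1,222,708.79

Penalty, months 1–6: 6 × 0.5% × kr 1,030,030.42 = kr 30,900.91…
Penalty, months 7–8: 2 × 1.75% × kr 1,030,030.42 = kr 36,051.06…
Interest: kr 1,030,030.42 × ((1 + 0.0145)^8 − 1) = kr 1,030,030.42 × 0.1220609… = kr 125,726.3922…
Total = kr 1,030,030.42 + kr 66,951.9773 + kr 125,726.3922… = kr 1,222,708.79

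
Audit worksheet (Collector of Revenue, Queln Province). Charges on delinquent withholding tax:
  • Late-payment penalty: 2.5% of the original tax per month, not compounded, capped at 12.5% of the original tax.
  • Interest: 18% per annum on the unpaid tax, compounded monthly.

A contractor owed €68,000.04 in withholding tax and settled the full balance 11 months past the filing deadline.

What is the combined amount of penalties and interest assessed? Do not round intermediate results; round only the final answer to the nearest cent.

€20,600.54

Penalty (uncapped): 11 × 2.5% × €68,000.04 = €18,700.01…; cap = 12.5% × €68,000.04 = €8,500.01… → penalty = €8,500.01…
Interest (18%/yr ÷ 12 = 1.5%/month): €68,000.04 × ((1 + 0.015)^11 − 1) = €12,100.5349…
Penalties + interest = €8,500.0050 + €12,100.5349… = €20,600.54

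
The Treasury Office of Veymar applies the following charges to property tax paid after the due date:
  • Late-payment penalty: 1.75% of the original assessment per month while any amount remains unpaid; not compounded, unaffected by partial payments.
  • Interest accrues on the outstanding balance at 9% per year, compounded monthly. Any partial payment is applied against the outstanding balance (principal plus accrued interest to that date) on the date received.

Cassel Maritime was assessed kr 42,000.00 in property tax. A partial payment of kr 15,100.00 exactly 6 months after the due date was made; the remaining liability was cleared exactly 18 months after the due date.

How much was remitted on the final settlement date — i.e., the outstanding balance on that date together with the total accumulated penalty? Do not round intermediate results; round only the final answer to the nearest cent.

kr 44,759.85

Monthly rate = 9% ÷ 12 = 0.75%
Balance at month 6: kr 42,000.0000 × (1 + 0.0075)^6 = kr 43,925.7939…
After kr 15,100.00 payment: kr 43,925.7939… − kr 15,100.00 = kr 28,825.7939…
Balance at month 18: kr 28,825.7939… × (1 + 0.0075)^12 = kr 31,529.8522…
Penalty: 18 × 1.75% × kr 42,000.00 = kr 13,230.00
Final settlement = outstanding balance + penalty = kr 31,529.8522… + kr 13,230.00 = kr 44,759.85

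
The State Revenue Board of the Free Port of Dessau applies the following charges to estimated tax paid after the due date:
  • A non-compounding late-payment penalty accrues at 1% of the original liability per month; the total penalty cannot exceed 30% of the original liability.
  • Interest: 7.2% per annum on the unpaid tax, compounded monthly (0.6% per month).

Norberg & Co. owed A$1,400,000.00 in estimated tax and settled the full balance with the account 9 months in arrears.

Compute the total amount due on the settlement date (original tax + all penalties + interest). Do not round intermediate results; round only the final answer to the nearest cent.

Penalty: 9 × 1% × A$1,400,000.00 = A$126,000.00 (below the 30% cap of A$420,000.00)
Interest: A$1,400,000.00 × ((1 + 0.006)^9 − 1) = A$1,400,000.00 × 0.0553143… = A$77,440.0316…
Total = A$1,400,000.00 + A$126,000.0000 + A$77,440.0316… = A$1,603,440.03

A$1,603,440.03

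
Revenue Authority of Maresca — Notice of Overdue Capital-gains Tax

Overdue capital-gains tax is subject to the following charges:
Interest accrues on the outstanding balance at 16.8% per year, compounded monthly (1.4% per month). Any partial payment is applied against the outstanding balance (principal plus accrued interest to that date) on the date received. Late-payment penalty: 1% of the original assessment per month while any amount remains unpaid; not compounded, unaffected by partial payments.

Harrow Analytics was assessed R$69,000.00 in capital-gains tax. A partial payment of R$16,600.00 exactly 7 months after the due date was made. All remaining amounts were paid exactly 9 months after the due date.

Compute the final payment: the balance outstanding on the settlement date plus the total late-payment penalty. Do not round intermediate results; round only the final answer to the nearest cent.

R$67,339.05

Balance at month 7: R$69,000.0000 × (1 + 0.014)^7 = R$76,052.7243…
After R$16,600.00 payment: R$76,052.7243… − R$16,600.00 = R$59,452.7243…
Balance at month 9: R$59,452.7243… × (1 + 0.014)^2 = R$61,129.0533…
Penalty: 9 × 1% × R$69,000.00 = R$6,210.00
Final settlement = outstanding balance + penalty = R$61,129.0533… + R$6,210.00 = R$67,339.05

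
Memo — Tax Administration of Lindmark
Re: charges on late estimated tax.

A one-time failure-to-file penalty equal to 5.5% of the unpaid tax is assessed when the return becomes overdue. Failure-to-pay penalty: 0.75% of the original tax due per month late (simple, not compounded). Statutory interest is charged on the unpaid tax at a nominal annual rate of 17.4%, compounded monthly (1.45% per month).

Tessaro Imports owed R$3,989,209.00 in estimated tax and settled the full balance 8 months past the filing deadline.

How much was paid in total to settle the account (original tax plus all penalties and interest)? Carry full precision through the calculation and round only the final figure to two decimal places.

R$4,934,894.29

Failure-to-file penalty: 5.5% × R$3,989,209.00 = R$219,406.50…
Failure-to-pay penalty: 8 × 0.75% × R$3,989,209.00 = R$239,352.54
Interest: R$3,989,209.00 × ((1 + 0.0145)^8 − 1) = R$3,989,209.00 × 0.1220609… = R$486,926.2554…
Total = R$3,989,209.00 + R$458,759.0350 + R$486,926.2554… = R$4,934,894.29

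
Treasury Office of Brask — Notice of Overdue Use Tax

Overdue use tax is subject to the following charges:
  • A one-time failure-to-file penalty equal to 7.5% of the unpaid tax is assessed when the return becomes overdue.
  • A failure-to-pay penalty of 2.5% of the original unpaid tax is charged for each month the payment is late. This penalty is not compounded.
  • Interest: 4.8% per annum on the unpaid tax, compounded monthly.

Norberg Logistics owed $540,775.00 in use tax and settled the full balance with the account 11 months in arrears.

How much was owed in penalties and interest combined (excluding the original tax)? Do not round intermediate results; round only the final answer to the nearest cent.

$213,546.99

Failure-to-file penalty: 7.5% × $540,775.00 = $40,558.13…
Failure-to-pay penalty: 11 × 2.5% × $540,775.00 = $148,713.13…
Interest (4.8%/yr ÷ 12 = 0.4%/month): $540,775.00 × ((1 + 0.004)^11 − 1) = $24,275.7385…
Penalties + interest = $189,271.2500 + $24,275.7385… = $213,546.99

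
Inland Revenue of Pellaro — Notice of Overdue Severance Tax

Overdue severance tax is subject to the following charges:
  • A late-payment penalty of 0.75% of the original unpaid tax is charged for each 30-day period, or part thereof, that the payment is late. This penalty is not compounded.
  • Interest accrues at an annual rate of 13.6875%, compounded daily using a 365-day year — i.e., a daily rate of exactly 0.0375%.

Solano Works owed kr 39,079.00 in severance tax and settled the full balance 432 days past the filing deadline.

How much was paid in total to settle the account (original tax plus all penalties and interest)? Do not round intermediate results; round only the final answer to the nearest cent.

Penalty periods: ⌈432/30⌉ = 15; penalty = 15 × 0.75% × kr 39,079.00 = kr 4,396.39…
Interest: kr 39,079.00 × ((1 + 0.000375)^432 − 1) = kr 39,079.00 × 0.17582453… = kr 6,871.0470…
Total = kr 39,079.00 + kr 4,396.3875 + kr 6,871.0470… = kr 50,346.43

kr 50,346.43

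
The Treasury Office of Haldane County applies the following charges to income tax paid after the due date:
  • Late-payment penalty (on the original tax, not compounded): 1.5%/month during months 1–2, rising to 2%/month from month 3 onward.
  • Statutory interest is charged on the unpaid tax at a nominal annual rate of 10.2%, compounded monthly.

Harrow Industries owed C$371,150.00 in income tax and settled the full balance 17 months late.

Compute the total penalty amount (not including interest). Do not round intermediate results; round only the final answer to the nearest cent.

C$122,479.50

Penalty, months 1–2: 2 × 1.5% × C$371,150.00 = C$11,134.50
Penalty, months 3–17: 15 × 2% × C$371,150.00 = C$111,345.00
Total penalty = C$11,134.50 + C$111,345.00 = C$122,479.50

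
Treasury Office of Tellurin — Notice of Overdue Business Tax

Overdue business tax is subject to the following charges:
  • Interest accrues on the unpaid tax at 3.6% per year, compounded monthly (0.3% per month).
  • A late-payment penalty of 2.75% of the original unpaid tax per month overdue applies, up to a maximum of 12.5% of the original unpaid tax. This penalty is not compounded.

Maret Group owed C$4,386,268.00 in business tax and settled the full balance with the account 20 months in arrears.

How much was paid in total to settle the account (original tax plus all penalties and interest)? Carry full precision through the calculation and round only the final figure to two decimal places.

Penalty (uncapped): 20 × 2.75% × C$4,386,268.00 = C$2,412,447.40; cap = 12.5% × C$4,386,268.00 = C$548,283.50 → penalty = C$548,283.50
Interest: C$4,386,268.00 × ((1 + 0.003)^20 − 1) = C$4,386,268.00 × 0.0617412… = C$270,813.3456…
Total = C$4,386,268.00 + C$548,283.5000 + C$270,813.3456… = C$5,205,364.85

C$5,205,364.85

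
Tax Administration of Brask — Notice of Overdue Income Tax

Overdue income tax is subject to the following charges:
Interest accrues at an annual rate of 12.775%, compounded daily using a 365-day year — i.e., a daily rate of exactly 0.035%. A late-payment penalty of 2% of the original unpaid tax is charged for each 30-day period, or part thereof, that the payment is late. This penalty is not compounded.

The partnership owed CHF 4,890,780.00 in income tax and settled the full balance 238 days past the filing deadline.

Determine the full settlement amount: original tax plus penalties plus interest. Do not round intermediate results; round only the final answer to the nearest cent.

CHF 6,098,078.73

Penalty periods: ⌈238/30⌉ = 8; penalty = 8 × 2% × CHF 4,890,780.00 = CHF 782,524.80
Interest: CHF 4,890,780.00 × ((1 + 0.00035)^238 − 1) = CHF 4,890,780.00 × 0.08685198… = CHF 424,773.9267…
Total = CHF 4,890,780.00 + CHF 782,524.8000 + CHF 424,773.9267… = CHF 6,098,078.73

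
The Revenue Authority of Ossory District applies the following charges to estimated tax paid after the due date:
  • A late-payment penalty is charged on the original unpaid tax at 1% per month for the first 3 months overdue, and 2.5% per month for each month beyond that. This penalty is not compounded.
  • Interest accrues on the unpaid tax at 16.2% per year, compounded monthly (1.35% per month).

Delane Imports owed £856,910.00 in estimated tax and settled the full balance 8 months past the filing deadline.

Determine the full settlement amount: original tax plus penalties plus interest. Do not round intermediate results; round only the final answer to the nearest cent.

£1,086,770.22

Penalty, months 1–3: 3 × 1% × £856,910.00 = £25,707.30
Penalty, months 4–8: 5 × 2.5% × £856,910.00 = £107,113.75
Interest: £856,910.00 × ((1 + 0.0135)^8 − 1) = £856,910.00 × 0.1132431… = £97,039.1717…
Total = £856,910.00 + £132,821.0500 + £97,039.1717… = £1,086,770.22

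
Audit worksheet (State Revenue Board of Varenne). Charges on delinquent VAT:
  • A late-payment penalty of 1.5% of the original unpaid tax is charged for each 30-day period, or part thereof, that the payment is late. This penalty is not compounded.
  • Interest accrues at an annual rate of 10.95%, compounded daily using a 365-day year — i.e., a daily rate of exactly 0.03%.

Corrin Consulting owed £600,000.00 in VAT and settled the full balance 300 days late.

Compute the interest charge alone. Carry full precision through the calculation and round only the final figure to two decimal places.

Interest: £600,000.00 × ((1 + 0.0003)^300 − 1) = £600,000.00 × 0.09415952… = £56,495.7092…

£56,495.71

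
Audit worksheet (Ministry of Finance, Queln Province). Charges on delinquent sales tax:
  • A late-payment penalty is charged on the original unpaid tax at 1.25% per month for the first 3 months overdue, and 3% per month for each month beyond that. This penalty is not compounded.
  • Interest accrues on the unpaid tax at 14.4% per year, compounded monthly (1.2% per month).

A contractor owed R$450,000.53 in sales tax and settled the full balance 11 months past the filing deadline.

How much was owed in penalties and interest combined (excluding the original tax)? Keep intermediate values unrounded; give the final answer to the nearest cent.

R$187,970.66

Penalty, months 1–3: 3 × 1.25% × R$450,000.53 = R$16,875.02…
Penalty, months 4–11: 8 × 3% × R$450,000.53 = R$108,000.13…
Interest: R$450,000.53 × ((1 + 0.012)^11 − 1) = R$450,000.53 × 0.1402121… = R$63,095.5100…
Penalties + interest = R$124,875.1471… + R$63,095.5100… = R$187,970.66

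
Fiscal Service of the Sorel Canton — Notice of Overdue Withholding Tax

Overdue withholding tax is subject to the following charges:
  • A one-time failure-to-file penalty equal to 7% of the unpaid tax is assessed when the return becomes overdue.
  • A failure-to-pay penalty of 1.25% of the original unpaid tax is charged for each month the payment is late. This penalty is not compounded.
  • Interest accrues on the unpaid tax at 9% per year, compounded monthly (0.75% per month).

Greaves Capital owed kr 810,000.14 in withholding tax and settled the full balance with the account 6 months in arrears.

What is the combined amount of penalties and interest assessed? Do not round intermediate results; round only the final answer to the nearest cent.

kr 154,590.34

Failure-to-file penalty: 7% × kr 810,000.14 = kr 56,700.01…
Failure-to-pay penalty = 1.25% × kr 810,000.14 × 6 mo = kr 60,750.01…
Interest: kr 810,000.14 × ((1 + 0.0075)^6 − 1) = kr 810,000.14 × 0.0458522… = kr 37,140.3169…
Penalties + interest = kr 117,450.0203 + kr 37,140.3169… = kr 154,590.34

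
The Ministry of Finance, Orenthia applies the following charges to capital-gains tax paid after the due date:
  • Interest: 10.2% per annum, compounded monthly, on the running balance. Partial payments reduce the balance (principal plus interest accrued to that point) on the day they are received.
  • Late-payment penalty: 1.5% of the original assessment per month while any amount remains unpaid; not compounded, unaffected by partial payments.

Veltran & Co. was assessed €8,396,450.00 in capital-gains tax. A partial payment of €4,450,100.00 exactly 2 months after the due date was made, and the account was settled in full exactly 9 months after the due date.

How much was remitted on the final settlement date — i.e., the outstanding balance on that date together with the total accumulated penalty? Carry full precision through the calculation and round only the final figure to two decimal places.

Monthly rate = 10.2% ÷ 12 = 0.85%
Balance at month 2: €8,396,450.0000 × (1 + 0.0085)^2 = €8,539,796.2935…
After €4,450,100.00 payment: €8,539,796.2935… − €4,450,100.00 = €4,089,696.2935…
Balance at month 9: €4,089,696.2935… × (1 + 0.0085)^7 = €4,339,326.9712…
Penalty: 9 × 1.5% × €8,396,450.00 = €1,133,520.75
Final settlement = outstanding balance + penalty = €4,339,326.9712… + €1,133,520.75 = €5,472,847.72

€5,472,847.72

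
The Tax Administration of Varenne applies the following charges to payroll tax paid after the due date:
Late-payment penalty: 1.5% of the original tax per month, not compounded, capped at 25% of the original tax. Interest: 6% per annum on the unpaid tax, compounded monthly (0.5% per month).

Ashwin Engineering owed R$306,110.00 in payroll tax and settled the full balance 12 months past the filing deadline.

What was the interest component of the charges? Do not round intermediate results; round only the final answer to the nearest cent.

R$18,880.19

Interest: R$306,110.00 × ((1 + 0.005)^12 − 1) = R$306,110.00 × 0.0616778… = R$18,880.1950…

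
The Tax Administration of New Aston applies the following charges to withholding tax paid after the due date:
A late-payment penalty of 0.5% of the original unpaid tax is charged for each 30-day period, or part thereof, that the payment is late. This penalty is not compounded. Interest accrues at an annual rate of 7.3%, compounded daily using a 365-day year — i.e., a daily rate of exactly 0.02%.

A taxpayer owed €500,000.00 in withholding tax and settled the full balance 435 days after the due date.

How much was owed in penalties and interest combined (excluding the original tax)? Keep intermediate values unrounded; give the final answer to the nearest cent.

Penalty periods: ⌈435/30⌉ = 15; penalty = 15 × 0.5% × €500,000.00 = €37,500.00
Interest: €500,000.00 × ((1 + 0.0002)^435 − 1) = €500,000.00 × 0.09088719… = €45,443.5951…
Penalties + interest = €37,500.0000 + €45,443.5951… = €82,943.60

€82,943.60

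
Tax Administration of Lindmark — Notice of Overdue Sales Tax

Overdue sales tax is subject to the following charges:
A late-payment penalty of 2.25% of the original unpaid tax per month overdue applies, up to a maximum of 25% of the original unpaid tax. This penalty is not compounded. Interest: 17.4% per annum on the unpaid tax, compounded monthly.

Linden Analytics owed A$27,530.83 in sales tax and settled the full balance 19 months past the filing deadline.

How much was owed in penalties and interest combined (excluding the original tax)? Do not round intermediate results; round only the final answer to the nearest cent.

A$15,543.52

Penalty (uncapped): 19 × 2.25% × A$27,530.83 = A$11,769.43…; cap = 25% × A$27,530.83 = A$6,882.71… → penalty = A$6,882.71…
Interest (17.4%/yr ÷ 12 = 1.45%/month): A$27,530.83 × ((1 + 0.0145)^19 − 1) = A$8,660.8115…
Penalties + interest = A$6,882.7075 + A$8,660.8115… = A$15,543.52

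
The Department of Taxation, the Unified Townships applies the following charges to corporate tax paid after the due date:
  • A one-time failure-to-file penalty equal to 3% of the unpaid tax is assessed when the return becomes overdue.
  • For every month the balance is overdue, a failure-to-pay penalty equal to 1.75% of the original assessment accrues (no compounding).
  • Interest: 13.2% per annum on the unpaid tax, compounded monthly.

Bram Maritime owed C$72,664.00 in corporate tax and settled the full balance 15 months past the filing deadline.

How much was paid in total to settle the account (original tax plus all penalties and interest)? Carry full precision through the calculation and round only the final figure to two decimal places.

C$106,876.47

Failure-to-file penalty: 3% × C$72,664.00 = C$2,179.92
Failure-to-pay penalty: 15 × 1.75% × C$72,664.00 = C$19,074.30
Interest (13.2%/yr ÷ 12 = 1.1%/month): C$72,664.00 × ((1 + 0.011)^15 − 1) = C$12,958.2498…
Total = C$72,664.00 + C$21,254.2200 + C$12,958.2498… = C$106,876.47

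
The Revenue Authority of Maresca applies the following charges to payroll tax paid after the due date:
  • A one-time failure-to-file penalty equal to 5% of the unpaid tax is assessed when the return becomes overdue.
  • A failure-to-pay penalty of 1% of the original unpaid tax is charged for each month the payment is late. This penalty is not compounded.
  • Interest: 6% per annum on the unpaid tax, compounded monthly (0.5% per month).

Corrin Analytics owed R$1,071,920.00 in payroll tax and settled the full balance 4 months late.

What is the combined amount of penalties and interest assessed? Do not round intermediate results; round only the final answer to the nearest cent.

R$118,072.52

Failure-to-file penalty: 5% × R$1,071,920.00 = R$53,596.00
Failure-to-pay penalty: 4 × 1% × R$1,071,920.00 = R$42,876.80
Interest: R$1,071,920.00 × ((1 + 0.005)^4 − 1) = R$1,071,920.00 × 0.0201505… = R$21,599.7246…
Penalties + interest = R$96,472.8000 + R$21,599.7246… = R$118,072.52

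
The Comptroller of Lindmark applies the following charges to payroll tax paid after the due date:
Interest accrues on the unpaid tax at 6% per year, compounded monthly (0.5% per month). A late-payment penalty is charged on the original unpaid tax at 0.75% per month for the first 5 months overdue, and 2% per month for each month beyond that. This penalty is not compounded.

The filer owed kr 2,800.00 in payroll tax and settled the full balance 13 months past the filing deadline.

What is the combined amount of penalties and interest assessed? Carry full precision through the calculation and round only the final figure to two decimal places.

kr 740.56

Penalty, months 1–5: 5 × 0.75% × kr 2,800.00 = kr 105.00
Penalty, months 6–13: 8 × 2% × kr 2,800.00 = kr 448.00
Interest: kr 2,800.00 × ((1 + 0.005)^13 − 1) = kr 2,800.00 × 0.0669862… = kr 187.5614…
Penalties + interest = kr 553.0000 + kr 187.5614… = kr 740.56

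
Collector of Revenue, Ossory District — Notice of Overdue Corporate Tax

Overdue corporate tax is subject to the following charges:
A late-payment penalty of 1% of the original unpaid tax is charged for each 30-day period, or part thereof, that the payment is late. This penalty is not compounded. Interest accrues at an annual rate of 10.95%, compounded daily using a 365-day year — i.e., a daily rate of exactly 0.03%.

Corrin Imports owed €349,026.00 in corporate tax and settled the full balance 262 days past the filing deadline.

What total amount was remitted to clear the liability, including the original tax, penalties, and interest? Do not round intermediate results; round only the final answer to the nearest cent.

€408,974.28

Penalty periods: ⌈262/30⌉ = 9; penalty = 9 × 1% × €349,026.00 = €31,412.34
Interest: €349,026.00 × ((1 + 0.0003)^262 − 1) = €349,026.00 × 0.08175878… = €28,535.9384…
Total = €349,026.00 + €31,412.3400 + €28,535.9384… = €408,974.28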